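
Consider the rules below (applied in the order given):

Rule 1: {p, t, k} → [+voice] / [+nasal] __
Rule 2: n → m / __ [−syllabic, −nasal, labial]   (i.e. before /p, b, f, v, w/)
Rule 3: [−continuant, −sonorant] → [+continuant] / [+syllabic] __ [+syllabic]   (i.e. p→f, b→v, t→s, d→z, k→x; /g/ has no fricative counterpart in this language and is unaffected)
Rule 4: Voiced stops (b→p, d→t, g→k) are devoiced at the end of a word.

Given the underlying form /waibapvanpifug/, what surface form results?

waivapvambifuk

Rule 1 (post-nasal voicing): /p/ is a voiceless stop immediately after the nasal /n/, so it voices to [b]. /waibapvanpifug/ → waibapvanbifug.
Rule 2 (nasal place assimilation): /n/ precedes the labial consonant /b/, so it assimilates in place to [m]. /waibapvanbifug/ → waibapvambifug.
Rule 3 (intervocalic spirantization): /b/ is a stop between vowels /i/ and /a/, so it spirantizes to the fricative [v]. /waibapvambifug/ → waivapvambifug.
Rule 4 (final devoicing): /g/ is a voiced stop in word-final position, so it devoices to [k]. /waivapvambifug/ → waivapvambifuk.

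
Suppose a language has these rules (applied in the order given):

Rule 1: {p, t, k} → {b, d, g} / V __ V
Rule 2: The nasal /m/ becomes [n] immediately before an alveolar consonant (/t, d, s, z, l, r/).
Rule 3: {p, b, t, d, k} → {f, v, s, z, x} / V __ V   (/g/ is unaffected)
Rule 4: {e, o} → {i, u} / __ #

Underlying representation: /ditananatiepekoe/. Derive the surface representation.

Rule 1 (intervocalic voicing): /t/ is a voiceless stop between vowels /i/ and /a/, so it voices to [d]. /t/ is a voiceless stop between vowels /a/ and /i/, so it voices to [d]. /p/ is a voiceless stop between vowels /e/ and /e/, so it voices to [b]. /k/ is a voiceless stop between vowels /e/ and /o/, so it voices to [g]. /ditananatiepekoe/ → didananadiebegoe.
Rule 2 (nasal place assimilation): no segment meets the environment; /didananadiebegoe/ is unchanged.
Rule 3 (intervocalic spirantization): /d/ is a stop between vowels /i/ and /a/, so it spirantizes to the fricative [z]. /d/ is a stop between vowels /a/ and /i/, so it spirantizes to the fricative [z]. /b/ is a stop between vowels /e/ and /e/, so it spirantizes to the fricative [v]. /didananadiebegoe/ → dizananazievegoe.
Rule 4 (final vowel raising): /e/ is a mid vowel in word-final position, so it raises to [i]. /dizananazievegoe/ → dizananazievegoi.

dizananazievegoi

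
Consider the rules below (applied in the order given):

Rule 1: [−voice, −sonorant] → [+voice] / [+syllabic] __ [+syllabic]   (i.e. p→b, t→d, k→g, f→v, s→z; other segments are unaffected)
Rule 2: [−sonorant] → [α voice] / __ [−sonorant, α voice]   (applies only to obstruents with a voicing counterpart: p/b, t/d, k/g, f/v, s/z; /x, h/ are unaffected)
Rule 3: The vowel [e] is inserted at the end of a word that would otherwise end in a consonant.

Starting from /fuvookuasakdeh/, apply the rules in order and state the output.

Rule 1 (intervocalic voicing): /k/ is a voiceless obstruent between vowels /o/ and /u/, so it voices to [g]. /s/ is a voiceless obstruent between vowels /a/ and /a/, so it voices to [z]. /fuvookuasakdeh/ → fuvooguazakdeh.
Rule 2 (regressive voicing assimilation): /k/ precedes the voiced obstruent /d/, so it voices to [g] by assimilation. /fuvooguazakdeh/ → fuvooguazagdeh.
Rule 3 (final e-epenthesis): the form ends in the consonant /h/, so [e] is inserted word-finally. /fuvooguazagdeh/ → fuvooguazagdehe.

fuvooguazagdehe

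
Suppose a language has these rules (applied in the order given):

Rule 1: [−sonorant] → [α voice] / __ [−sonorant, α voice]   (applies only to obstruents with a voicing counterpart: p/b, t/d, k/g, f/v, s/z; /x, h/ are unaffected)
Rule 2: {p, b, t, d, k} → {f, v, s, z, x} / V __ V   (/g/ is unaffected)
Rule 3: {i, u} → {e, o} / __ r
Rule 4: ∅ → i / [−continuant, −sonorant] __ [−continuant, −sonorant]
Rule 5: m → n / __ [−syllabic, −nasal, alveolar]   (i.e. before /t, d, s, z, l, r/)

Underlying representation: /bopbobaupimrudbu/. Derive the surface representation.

Rule 1 (regressive voicing assimilation): /p/ precedes the voiced obstruent /b/, so it voices to [b] by assimilation. /bopbobaupimrudbu/ → bobbobaupimrudbu.
Rule 2 (intervocalic spirantization): /b/ is a stop between vowels /o/ and /a/, so it spirantizes to the fricative [v]. /p/ is a stop between vowels /u/ and /i/, so it spirantizes to the fricative [f]. /bobbobaupimrudbu/ → bobbovaufimrudbu.
Rule 3 (pre-rhotic lowering): no segment meets the environment; /bobbovaufimrudbu/ is unchanged.
Rule 4 (stop-cluster i-epenthesis): /b/ and /b/ form a stop–stop cluster, so [i] is inserted between them. /d/ and /b/ form a stop–stop cluster, so [i] is inserted between them. /bobbovaufimrudbu/ → bobibovaufimrudibu.
Rule 5 (nasal place assimilation): /m/ precedes the alveolar consonant /r/, so it assimilates in place to [n]. /bobibovaufimrudibu/ → bobibovaufinrudibu.

bobibovaufinrudibu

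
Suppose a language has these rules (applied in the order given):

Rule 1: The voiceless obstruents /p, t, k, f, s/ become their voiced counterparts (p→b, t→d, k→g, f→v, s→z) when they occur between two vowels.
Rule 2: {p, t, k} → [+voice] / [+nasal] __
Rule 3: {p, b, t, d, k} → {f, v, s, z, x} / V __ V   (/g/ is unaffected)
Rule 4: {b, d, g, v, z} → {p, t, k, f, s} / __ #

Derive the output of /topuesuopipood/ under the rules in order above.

tovuezuovivoot

Rule 1 (intervocalic voicing): /p/ is a voiceless obstruent between vowels /o/ and /u/, so it voices to [b]. /s/ is a voiceless obstruent between vowels /e/ and /u/, so it voices to [z]. /p/ is a voiceless obstruent between vowels /o/ and /i/, so it voices to [b]. /p/ is a voiceless obstruent between vowels /i/ and /o/, so it voices to [b]. /topuesuopipood/ → tobuezuobibood.
Rule 2 (post-nasal voicing): no segment meets the environment; /tobuezuobibood/ is unchanged.
Rule 3 (intervocalic spirantization): /b/ is a stop between vowels /o/ and /u/, so it spirantizes to the fricative [v]. /b/ is a stop between vowels /o/ and /i/, so it spirantizes to the fricative [v]. /b/ is a stop between vowels /i/ and /o/, so it spirantizes to the fricative [v]. /tobuezuobibood/ → tovuezuovivood.
Rule 4 (final devoicing): /d/ is a voiced obstruent in word-final position, so it devoices to [t]. /tovuezuovivood/ → tovuezuovivoot.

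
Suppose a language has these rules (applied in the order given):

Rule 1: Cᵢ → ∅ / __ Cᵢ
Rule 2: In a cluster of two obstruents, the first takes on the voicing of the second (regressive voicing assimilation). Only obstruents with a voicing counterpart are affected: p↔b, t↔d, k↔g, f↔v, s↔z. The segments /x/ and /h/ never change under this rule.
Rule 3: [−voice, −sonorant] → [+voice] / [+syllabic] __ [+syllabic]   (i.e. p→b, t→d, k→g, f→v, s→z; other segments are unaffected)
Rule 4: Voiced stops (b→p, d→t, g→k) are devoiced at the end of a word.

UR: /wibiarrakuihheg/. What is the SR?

wibiaraguihek

Rule 1 (degemination): /rr/ is a geminate; the first /r/ deletes. /hh/ is a geminate; the first /h/ deletes. /wibiarrakuihheg/ → wibiarakuiheg.
Rule 2 (regressive voicing assimilation): no segment meets the environment; /wibiarakuiheg/ is unchanged.
Rule 3 (intervocalic voicing): /k/ is a voiceless obstruent between vowels /a/ and /u/, so it voices to [g]. /wibiarakuiheg/ → wibiaraguiheg.
Rule 4 (final devoicing): /g/ is a voiced stop in word-final position, so it devoices to [k]. /wibiaraguiheg/ → wibiaraguihek.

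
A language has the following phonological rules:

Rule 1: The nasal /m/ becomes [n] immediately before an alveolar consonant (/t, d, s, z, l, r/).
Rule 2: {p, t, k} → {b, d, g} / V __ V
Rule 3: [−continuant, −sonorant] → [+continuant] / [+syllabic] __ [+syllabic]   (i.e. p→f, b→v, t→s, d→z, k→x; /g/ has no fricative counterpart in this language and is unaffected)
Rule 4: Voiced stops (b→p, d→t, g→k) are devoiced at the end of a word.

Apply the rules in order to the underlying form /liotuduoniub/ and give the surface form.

Rule 1 (nasal place assimilation): no segment meets the environment; /liotuduoniub/ is unchanged.
Rule 2 (intervocalic voicing): /t/ is a voiceless stop between vowels /o/ and /u/, so it voices to [d]. /liotuduoniub/ → lioduduoniub.
Rule 3 (intervocalic spirantization): /d/ is a stop between vowels /o/ and /u/, so it spirantizes to the fricative [z]. /d/ is a stop between vowels /u/ and /u/, so it spirantizes to the fricative [z]. /lioduduoniub/ → liozuzuoniub.
Rule 4 (final devoicing): /b/ is a voiced stop in word-final position, so it devoices to [p]. /liozuzuoniub/ → liozuzuoniup.

liozuzuoniup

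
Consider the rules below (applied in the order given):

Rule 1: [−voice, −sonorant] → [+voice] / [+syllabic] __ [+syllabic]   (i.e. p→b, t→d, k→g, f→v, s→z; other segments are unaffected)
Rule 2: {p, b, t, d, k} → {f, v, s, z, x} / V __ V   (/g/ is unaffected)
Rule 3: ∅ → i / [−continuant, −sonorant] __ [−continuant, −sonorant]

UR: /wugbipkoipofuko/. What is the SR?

Rule 1 (intervocalic voicing): /p/ is a voiceless obstruent between vowels /i/ and /o/, so it voices to [b]. /f/ is a voiceless obstruent between vowels /o/ and /u/, so it voices to [v]. /k/ is a voiceless obstruent between vowels /u/ and /o/, so it voices to [g]. /wugbipkoipofuko/ → wugbipkoibovugo.
Rule 2 (intervocalic spirantization): /b/ is a stop between vowels /i/ and /o/, so it spirantizes to the fricative [v]. /wugbipkoibovugo/ → wugbipkoivovugo.
Rule 3 (stop-cluster i-epenthesis): /g/ and /b/ form a stop–stop cluster, so [i] is inserted between them. /p/ and /k/ form a stop–stop cluster, so [i] is inserted between them. /wugbipkoivovugo/ → wugibipikoivovugo.

wugibipikoivovugo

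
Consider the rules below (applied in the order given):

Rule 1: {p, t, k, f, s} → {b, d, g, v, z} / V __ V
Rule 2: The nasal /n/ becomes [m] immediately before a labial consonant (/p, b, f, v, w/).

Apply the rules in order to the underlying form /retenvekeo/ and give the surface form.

Rule 1 (intervocalic voicing): /t/ is a voiceless obstruent between vowels /e/ and /e/, so it voices to [d]. /k/ is a voiceless obstruent between vowels /e/ and /e/, so it voices to [g]. /retenvekeo/ → redenvegeo.
Rule 2 (nasal place assimilation): /n/ precedes the labial consonant /v/, so it assimilates in place to [m]. /redenvegeo/ → redemvegeo.

redemvegeo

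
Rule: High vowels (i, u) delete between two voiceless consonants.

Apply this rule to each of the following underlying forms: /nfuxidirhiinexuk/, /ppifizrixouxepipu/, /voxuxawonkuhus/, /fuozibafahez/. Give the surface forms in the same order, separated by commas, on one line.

nfxidirhiinexk, ppfizrixouxeppu, voxxawonkhs, fuozibafahez

/nfuxidirhiinexuk/: /u/ is a high vowel flanked by voiceless consonants /f/ and /x/, so it deletes. /u/ is a high vowel flanked by voiceless consonants /x/ and /k/, so it deletes. → [nfxidirhiinexk].
/ppifizrixouxepipu/: /i/ is a high vowel flanked by voiceless consonants /p/ and /f/, so it deletes. /i/ is a high vowel flanked by voiceless consonants /p/ and /p/, so it deletes. → [ppfizrixouxeppu].
/voxuxawonkuhus/: /u/ is a high vowel flanked by voiceless consonants /x/ and /x/, so it deletes. /u/ is a high vowel flanked by voiceless consonants /k/ and /h/, so it deletes. /u/ is a high vowel flanked by voiceless consonants /h/ and /s/, so it deletes. → [voxxawonkhs].
/fuozibafahez/: the rule's environment is not met; surfaces unchanged as [fuozibafahez].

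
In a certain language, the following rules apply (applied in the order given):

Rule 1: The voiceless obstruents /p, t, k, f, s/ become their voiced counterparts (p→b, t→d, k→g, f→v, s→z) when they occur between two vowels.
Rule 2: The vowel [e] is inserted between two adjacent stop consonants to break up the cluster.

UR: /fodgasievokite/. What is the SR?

Rule 1 (intervocalic voicing): /s/ is a voiceless obstruent between vowels /a/ and /i/, so it voices to [z]. /k/ is a voiceless obstruent between vowels /o/ and /i/, so it voices to [g]. /t/ is a voiceless obstruent between vowels /i/ and /e/, so it voices to [d]. /fodgasievokite/ → fodgazievogide.
Rule 2 (stop-cluster e-epenthesis): /d/ and /g/ form a stop–stop cluster, so [e] is inserted between them. /fodgazievogide/ → fodegazievogide.

fodegazievogide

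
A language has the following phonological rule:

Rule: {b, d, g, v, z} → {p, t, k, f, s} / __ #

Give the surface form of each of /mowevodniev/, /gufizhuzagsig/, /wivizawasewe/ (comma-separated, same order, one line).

/mowevodniev/: /v/ is a voiced obstruent in word-final position, so it devoices to [f]. → [mowevodnief].
/gufizhuzagsig/: /g/ is a voiced obstruent in word-final position, so it devoices to [k]. → [gufizhuzagsik].
/wivizawasewe/: the rule's environment is not met; surfaces unchanged as [wivizawasewe].

mowevodnief, gufizhuzagsik, wivizawasewe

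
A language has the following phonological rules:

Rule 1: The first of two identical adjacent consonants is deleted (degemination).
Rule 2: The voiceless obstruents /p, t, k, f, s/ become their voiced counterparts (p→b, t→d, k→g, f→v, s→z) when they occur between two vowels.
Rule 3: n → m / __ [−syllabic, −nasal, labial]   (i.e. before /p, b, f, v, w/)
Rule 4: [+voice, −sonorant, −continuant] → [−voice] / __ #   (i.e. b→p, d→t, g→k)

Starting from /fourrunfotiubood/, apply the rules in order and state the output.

Rule 1 (degemination): /rr/ is a geminate; the first /r/ deletes. /fourrunfotiubood/ → fourunfotiubood.
Rule 2 (intervocalic voicing): /t/ is a voiceless obstruent between vowels /o/ and /i/, so it voices to [d]. /fourunfotiubood/ → fourunfodiubood.
Rule 3 (nasal place assimilation): /n/ precedes the labial consonant /f/, so it assimilates in place to [m]. /fourunfodiubood/ → fourumfodiubood.
Rule 4 (final devoicing): /d/ is a voiced stop in word-final position, so it devoices to [t]. /fourumfodiubood/ → fourumfodiuboot.

fourumfodiuboot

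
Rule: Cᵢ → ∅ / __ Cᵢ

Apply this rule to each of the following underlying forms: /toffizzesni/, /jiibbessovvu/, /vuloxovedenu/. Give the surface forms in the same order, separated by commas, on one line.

/toffizzesni/: /ff/ is a geminate; the first /f/ deletes. /zz/ is a geminate; the first /z/ deletes. → [tofizesni].
/jiibbessovvu/: /bb/ is a geminate; the first /b/ deletes. /ss/ is a geminate; the first /s/ deletes. /vv/ is a geminate; the first /v/ deletes. → [jiibesovu].
/vuloxovedenu/: the rule's environment is not met; surfaces unchanged as [vuloxovedenu].

tofizesni, jiibesovu, vuloxovedenu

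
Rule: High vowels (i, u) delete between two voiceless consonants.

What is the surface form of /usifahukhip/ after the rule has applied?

/i/ is a high vowel flanked by voiceless consonants /s/ and /f/, so it deletes.
/u/ is a high vowel flanked by voiceless consonants /h/ and /k/, so it deletes.
/i/ is a high vowel flanked by voiceless consonants /h/ and /p/, so it deletes.
Surface form: [usfahkhp].

usfahkhp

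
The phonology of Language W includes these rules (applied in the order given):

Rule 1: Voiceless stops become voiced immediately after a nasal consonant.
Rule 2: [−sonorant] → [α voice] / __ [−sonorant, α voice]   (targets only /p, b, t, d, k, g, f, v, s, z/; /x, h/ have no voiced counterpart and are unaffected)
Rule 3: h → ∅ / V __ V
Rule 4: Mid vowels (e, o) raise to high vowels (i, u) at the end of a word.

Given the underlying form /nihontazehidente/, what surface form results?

niondazeidendi

Rule 1 (post-nasal voicing): /t/ is a voiceless stop immediately after the nasal /n/, so it voices to [d]. /t/ is a voiceless stop immediately after the nasal /n/, so it voices to [d]. /nihontazehidente/ → nihondazehidende.
Rule 2 (regressive voicing assimilation): no segment meets the environment; /nihondazehidende/ is unchanged.
Rule 3 (intervocalic h-deletion): /h/ occurs between vowels /i/ and /o/, so it deletes. /h/ occurs between vowels /e/ and /i/, so it deletes. /nihondazehidende/ → niondazeidende.
Rule 4 (final vowel raising): /e/ is a mid vowel in word-final position, so it raises to [i]. /niondazeidende/ → niondazeidendi.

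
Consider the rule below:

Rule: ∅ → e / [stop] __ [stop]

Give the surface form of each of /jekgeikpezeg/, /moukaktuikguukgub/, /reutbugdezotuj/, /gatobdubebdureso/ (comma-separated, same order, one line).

/jekgeikpezeg/: /k/ and /g/ form a stop–stop cluster, so [e] is inserted between them. /k/ and /p/ form a stop–stop cluster, so [e] is inserted between them. → [jekegeikepezeg].
/moukaktuikguukgub/: /k/ and /t/ form a stop–stop cluster, so [e] is inserted between them. /k/ and /g/ form a stop–stop cluster, so [e] is inserted between them. /k/ and /g/ form a stop–stop cluster, so [e] is inserted between them. → [moukaketuikeguukegub].
/reutbugdezotuj/: /t/ and /b/ form a stop–stop cluster, so [e] is inserted between them. /g/ and /d/ form a stop–stop cluster, so [e] is inserted between them. → [reutebugedezotuj].
/gatobdubebdureso/: /b/ and /d/ form a stop–stop cluster, so [e] is inserted between them. /b/ and /d/ form a stop–stop cluster, so [e] is inserted between them. → [gatobedubebedureso].

jekegeikepezeg, moukaketuikeguukegub, reutebugedezotuj, gatobedubebedureso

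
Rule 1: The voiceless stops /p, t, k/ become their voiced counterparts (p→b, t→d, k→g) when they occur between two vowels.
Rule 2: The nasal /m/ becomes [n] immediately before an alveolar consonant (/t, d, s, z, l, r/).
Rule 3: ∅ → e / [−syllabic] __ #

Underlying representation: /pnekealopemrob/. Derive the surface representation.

pnegealobenrobe

Rule 1 (intervocalic voicing): /k/ is a voiceless stop between vowels /e/ and /e/, so it voices to [g]. /p/ is a voiceless stop between vowels /o/ and /e/, so it voices to [b]. /pnekealopemrob/ → pnegealobemrob.
Rule 2 (nasal place assimilation): /m/ precedes the alveolar consonant /r/, so it assimilates in place to [n]. /pnegealobemrob/ → pnegealobenrob.
Rule 3 (final e-epenthesis): the form ends in the consonant /b/, so [e] is inserted word-finally. /pnegealobenrob/ → pnegealobenrobe.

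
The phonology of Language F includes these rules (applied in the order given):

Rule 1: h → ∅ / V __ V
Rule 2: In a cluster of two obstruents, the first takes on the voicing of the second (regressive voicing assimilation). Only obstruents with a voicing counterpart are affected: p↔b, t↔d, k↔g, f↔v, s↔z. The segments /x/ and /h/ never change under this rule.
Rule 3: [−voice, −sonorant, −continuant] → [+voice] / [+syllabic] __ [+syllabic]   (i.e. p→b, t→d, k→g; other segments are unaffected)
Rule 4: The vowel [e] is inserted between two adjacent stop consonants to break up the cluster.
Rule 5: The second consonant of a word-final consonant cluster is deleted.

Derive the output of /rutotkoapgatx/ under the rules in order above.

Rule 1 (intervocalic h-deletion): no segment meets the environment; /rutotkoapgatx/ is unchanged.
Rule 2 (regressive voicing assimilation): /p/ precedes the voiced obstruent /g/, so it voices to [b] by assimilation. /rutotkoapgatx/ → rutotkoabgatx.
Rule 3 (intervocalic voicing): /t/ is a voiceless stop between vowels /u/ and /o/, so it voices to [d]. /rutotkoabgatx/ → rudotkoabgatx.
Rule 4 (stop-cluster e-epenthesis): /t/ and /k/ form a stop–stop cluster, so [e] is inserted between them. /b/ and /g/ form a stop–stop cluster, so [e] is inserted between them. /rudotkoabgatx/ → rudotekoabegatx.
Rule 5 (final cluster simplification): /x/ is the second consonant of a word-final cluster /tx/, so it deletes. /rudotekoabegatx/ → rudotekoabegat.

rudotekoabegat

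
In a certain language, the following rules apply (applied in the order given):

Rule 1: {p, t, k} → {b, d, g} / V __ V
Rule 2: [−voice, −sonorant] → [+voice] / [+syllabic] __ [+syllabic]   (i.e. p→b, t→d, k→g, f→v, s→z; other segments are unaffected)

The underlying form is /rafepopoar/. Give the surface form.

Rule 1 (intervocalic voicing): /p/ is a voiceless stop between vowels /e/ and /o/, so it voices to [b]. /p/ is a voiceless stop between vowels /o/ and /o/, so it voices to [b]. /rafepopoar/ → rafeboboar.
Rule 2 (intervocalic voicing): /f/ is a voiceless obstruent between vowels /a/ and /e/, so it voices to [v]. /rafeboboar/ → raveboboar.

raveboboar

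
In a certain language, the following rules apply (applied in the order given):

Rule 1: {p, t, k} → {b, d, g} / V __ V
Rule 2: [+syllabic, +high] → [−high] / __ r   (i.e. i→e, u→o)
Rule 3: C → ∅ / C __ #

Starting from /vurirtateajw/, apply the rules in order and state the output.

vorertadeaj

Rule 1 (intervocalic voicing): /t/ is a voiceless stop between vowels /a/ and /e/, so it voices to [d]. /vurirtateajw/ → vurirtadeajw.
Rule 2 (pre-rhotic lowering): /u/ is a high vowel immediately before /r/, so it lowers to [o]. /i/ is a high vowel immediately before /r/, so it lowers to [e]. /vurirtadeajw/ → vorertadeajw.
Rule 3 (final cluster simplification): /w/ is the second consonant of a word-final cluster /jw/, so it deletes. /vorertadeajw/ → vorertadeaj.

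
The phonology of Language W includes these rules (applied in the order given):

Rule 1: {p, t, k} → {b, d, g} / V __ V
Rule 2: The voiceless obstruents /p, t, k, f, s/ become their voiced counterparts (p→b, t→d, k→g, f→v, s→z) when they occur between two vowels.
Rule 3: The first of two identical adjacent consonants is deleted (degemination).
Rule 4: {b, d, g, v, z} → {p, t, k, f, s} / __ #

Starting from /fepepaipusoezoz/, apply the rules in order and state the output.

Rule 1 (intervocalic voicing): /p/ is a voiceless stop between vowels /e/ and /e/, so it voices to [b]. /p/ is a voiceless stop between vowels /e/ and /a/, so it voices to [b]. /p/ is a voiceless stop between vowels /i/ and /u/, so it voices to [b]. /fepepaipusoezoz/ → febebaibusoezoz.
Rule 2 (intervocalic voicing): /s/ is a voiceless obstruent between vowels /u/ and /o/, so it voices to [z]. /febebaibusoezoz/ → febebaibuzoezoz.
Rule 3 (degemination): no segment meets the environment; /febebaibuzoezoz/ is unchanged.
Rule 4 (final devoicing): /z/ is a voiced obstruent in word-final position, so it devoices to [s]. /febebaibuzoezoz/ → febebaibuzoezos.

febebaibuzoezos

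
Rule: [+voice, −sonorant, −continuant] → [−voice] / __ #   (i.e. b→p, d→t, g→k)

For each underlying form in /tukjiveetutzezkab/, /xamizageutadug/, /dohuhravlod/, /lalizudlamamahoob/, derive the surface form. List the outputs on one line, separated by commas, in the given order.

tukjiveetutzezkap, xamizageutaduk, dohuhravlot, lalizudlamamahoop

/tukjiveetutzezkab/: /b/ is a voiced stop in word-final position, so it devoices to [p]. → [tukjiveetutzezkap].
/xamizageutadug/: /g/ is a voiced stop in word-final position, so it devoices to [k]. → [xamizageutaduk].
/dohuhravlod/: /d/ is a voiced stop in word-final position, so it devoices to [t]. → [dohuhravlot].
/lalizudlamamahoob/: /b/ is a voiced stop in word-final position, so it devoices to [p]. → [lalizudlamamahoop].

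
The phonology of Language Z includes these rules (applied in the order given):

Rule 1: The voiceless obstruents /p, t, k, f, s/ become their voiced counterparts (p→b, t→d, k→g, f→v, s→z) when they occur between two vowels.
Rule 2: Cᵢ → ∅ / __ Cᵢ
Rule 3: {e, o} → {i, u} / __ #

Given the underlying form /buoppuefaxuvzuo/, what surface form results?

buopuevaxuvzuu

Rule 1 (intervocalic voicing): /f/ is a voiceless obstruent between vowels /e/ and /a/, so it voices to [v]. /buoppuefaxuvzuo/ → buoppuevaxuvzuo.
Rule 2 (degemination): /pp/ is a geminate; the first /p/ deletes. /buoppuevaxuvzuo/ → buopuevaxuvzuo.
Rule 3 (final vowel raising): /o/ is a mid vowel in word-final position, so it raises to [u]. /buopuevaxuvzuo/ → buopuevaxuvzuu.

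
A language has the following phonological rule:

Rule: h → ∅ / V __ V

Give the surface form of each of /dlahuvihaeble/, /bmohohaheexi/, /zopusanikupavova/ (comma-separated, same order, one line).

dlauviaeble, bmooaeexi, zopusanikupavova

/dlahuvihaeble/: /h/ occurs between vowels /a/ and /u/, so it deletes. /h/ occurs between vowels /i/ and /a/, so it deletes. → [dlauviaeble].
/bmohohaheexi/: /h/ occurs between vowels /o/ and /o/, so it deletes. /h/ occurs between vowels /o/ and /a/, so it deletes. /h/ occurs between vowels /a/ and /e/, so it deletes. → [bmooaeexi].
/zopusanikupavova/: the rule's environment is not met; surfaces unchanged as [zopusanikupavova].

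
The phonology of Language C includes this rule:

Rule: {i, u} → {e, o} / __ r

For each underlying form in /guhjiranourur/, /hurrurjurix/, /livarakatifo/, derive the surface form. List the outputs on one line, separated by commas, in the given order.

/guhjiranourur/: /i/ is a high vowel immediately before /r/, so it lowers to [e]. /u/ is a high vowel immediately before /r/, so it lowers to [o]. /u/ is a high vowel immediately before /r/, so it lowers to [o]. → [guhjeranooror].
/hurrurjurix/: /u/ is a high vowel immediately before /r/, so it lowers to [o]. /u/ is a high vowel immediately before /r/, so it lowers to [o]. /u/ is a high vowel immediately before /r/, so it lowers to [o]. → [horrorjorix].
/livarakatifo/: the rule's environment is not met; surfaces unchanged as [livarakatifo].

guhjeranooror, horrorjorix, livarakatifo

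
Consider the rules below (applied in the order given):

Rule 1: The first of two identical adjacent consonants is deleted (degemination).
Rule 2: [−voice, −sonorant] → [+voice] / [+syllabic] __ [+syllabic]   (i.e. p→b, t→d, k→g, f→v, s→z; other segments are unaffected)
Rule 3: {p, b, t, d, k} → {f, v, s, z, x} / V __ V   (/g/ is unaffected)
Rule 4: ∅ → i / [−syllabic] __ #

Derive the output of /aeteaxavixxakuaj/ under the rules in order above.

aezeaxavixaguaji

Rule 1 (degemination): /xx/ is a geminate; the first /x/ deletes. /aeteaxavixxakuaj/ → aeteaxavixakuaj.
Rule 2 (intervocalic voicing): /t/ is a voiceless obstruent between vowels /e/ and /e/, so it voices to [d]. /k/ is a voiceless obstruent between vowels /a/ and /u/, so it voices to [g]. /aeteaxavixakuaj/ → aedeaxavixaguaj.
Rule 3 (intervocalic spirantization): /d/ is a stop between vowels /e/ and /e/, so it spirantizes to the fricative [z]. /aedeaxavixaguaj/ → aezeaxavixaguaj.
Rule 4 (final i-epenthesis): the form ends in the consonant /j/, so [i] is inserted word-finally. /aezeaxavixaguaj/ → aezeaxavixaguaji.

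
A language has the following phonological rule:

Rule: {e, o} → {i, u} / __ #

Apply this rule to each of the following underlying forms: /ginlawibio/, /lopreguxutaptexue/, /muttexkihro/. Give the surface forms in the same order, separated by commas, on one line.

ginlawibiu, lopreguxutaptexui, muttexkihru

/ginlawibio/: /o/ is a mid vowel in word-final position, so it raises to [u]. → [ginlawibiu].
/lopreguxutaptexue/: /e/ is a mid vowel in word-final position, so it raises to [i]. → [lopreguxutaptexui].
/muttexkihro/: /o/ is a mid vowel in word-final position, so it raises to [u]. → [muttexkihru].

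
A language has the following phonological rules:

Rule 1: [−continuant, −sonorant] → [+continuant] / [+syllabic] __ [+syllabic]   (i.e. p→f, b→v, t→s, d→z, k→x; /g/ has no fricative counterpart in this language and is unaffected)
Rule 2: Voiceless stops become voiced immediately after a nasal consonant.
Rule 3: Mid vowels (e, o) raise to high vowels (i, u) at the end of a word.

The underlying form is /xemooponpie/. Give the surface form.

Rule 1 (intervocalic spirantization): /p/ is a stop between vowels /o/ and /o/, so it spirantizes to the fricative [f]. /xemooponpie/ → xemoofonpie.
Rule 2 (post-nasal voicing): /p/ is a voiceless stop immediately after the nasal /n/, so it voices to [b]. /xemoofonpie/ → xemoofonbie.
Rule 3 (final vowel raising): /e/ is a mid vowel in word-final position, so it raises to [i]. /xemoofonbie/ → xemoofonbii.

xemoofonbii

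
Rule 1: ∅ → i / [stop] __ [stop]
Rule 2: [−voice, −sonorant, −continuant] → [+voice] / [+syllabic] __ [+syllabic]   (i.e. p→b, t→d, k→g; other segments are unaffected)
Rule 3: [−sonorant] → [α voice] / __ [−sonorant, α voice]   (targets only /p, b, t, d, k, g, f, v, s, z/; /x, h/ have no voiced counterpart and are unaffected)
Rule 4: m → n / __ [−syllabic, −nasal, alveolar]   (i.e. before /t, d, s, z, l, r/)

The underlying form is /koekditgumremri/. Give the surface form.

koegididigunrenri

Rule 1 (stop-cluster i-epenthesis): /k/ and /d/ form a stop–stop cluster, so [i] is inserted between them. /t/ and /g/ form a stop–stop cluster, so [i] is inserted between them. /koekditgumremri/ → koekiditigumremri.
Rule 2 (intervocalic voicing): /k/ is a voiceless stop between vowels /e/ and /i/, so it voices to [g]. /t/ is a voiceless stop between vowels /i/ and /i/, so it voices to [d]. /koekiditigumremri/ → koegididigumremri.
Rule 3 (regressive voicing assimilation): no segment meets the environment; /koegididigumremri/ is unchanged.
Rule 4 (nasal place assimilation): /m/ precedes the alveolar consonant /r/, so it assimilates in place to [n]. /m/ precedes the alveolar consonant /r/, so it assimilates in place to [n]. /koegididigumremri/ → koegididigunrenri.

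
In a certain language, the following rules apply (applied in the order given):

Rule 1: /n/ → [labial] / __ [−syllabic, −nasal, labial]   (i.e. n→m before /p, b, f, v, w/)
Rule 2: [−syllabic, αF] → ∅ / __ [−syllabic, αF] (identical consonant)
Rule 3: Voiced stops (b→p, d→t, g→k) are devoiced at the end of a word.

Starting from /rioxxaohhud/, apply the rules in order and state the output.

rioxaohut

Rule 1 (nasal place assimilation): no segment meets the environment; /rioxxaohhud/ is unchanged.
Rule 2 (degemination): /xx/ is a geminate; the first /x/ deletes. /hh/ is a geminate; the first /h/ deletes. /rioxxaohhud/ → rioxaohud.
Rule 3 (final devoicing): /d/ is a voiced stop in word-final position, so it devoices to [t]. /rioxaohud/ → rioxaohut.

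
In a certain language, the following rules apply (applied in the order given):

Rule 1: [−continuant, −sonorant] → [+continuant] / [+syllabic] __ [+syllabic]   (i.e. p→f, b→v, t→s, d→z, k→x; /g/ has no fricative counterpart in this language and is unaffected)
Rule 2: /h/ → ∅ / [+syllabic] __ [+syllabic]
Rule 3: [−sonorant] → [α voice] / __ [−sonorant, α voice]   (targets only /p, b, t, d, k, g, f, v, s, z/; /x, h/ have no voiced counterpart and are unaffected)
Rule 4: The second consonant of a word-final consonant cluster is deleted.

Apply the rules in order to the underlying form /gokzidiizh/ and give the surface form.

Rule 1 (intervocalic spirantization): /d/ is a stop between vowels /i/ and /i/, so it spirantizes to the fricative [z]. /gokzidiizh/ → gokziziizh.
Rule 2 (intervocalic h-deletion): no segment meets the environment; /gokziziizh/ is unchanged.
Rule 3 (regressive voicing assimilation): /k/ precedes the voiced obstruent /z/, so it voices to [g] by assimilation. /z/ precedes the voiceless obstruent /h/, so it devoices to [s] by assimilation. /gokziziizh/ → gogziziish.
Rule 4 (final cluster simplification): /h/ is the second consonant of a word-final cluster /sh/, so it deletes. /gogziziish/ → gogziziis.

gogziziis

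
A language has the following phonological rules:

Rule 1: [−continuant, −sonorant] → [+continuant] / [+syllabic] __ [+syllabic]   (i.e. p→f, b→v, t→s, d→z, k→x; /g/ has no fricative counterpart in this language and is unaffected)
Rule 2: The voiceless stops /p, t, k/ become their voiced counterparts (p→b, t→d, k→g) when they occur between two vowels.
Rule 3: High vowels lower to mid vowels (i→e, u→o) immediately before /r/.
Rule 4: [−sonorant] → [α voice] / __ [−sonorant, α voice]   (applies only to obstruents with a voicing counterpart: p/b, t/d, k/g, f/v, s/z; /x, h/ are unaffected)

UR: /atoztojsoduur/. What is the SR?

asostojsozuor

Rule 1 (intervocalic spirantization): /t/ is a stop between vowels /a/ and /o/, so it spirantizes to the fricative [s]. /d/ is a stop between vowels /o/ and /u/, so it spirantizes to the fricative [z]. /atoztojsoduur/ → asoztojsozuur.
Rule 2 (intervocalic voicing): no segment meets the environment; /asoztojsozuur/ is unchanged.
Rule 3 (pre-rhotic lowering): /u/ is a high vowel immediately before /r/, so it lowers to [o]. /asoztojsozuur/ → asoztojsozuor.
Rule 4 (regressive voicing assimilation): /z/ precedes the voiceless obstruent /t/, so it devoices to [s] by assimilation. /asoztojsozuor/ → asostojsozuor.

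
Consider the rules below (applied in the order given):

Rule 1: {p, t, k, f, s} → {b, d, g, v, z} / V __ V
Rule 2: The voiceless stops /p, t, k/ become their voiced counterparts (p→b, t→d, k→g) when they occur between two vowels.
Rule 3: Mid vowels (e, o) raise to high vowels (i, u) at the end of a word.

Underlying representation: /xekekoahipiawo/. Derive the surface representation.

Rule 1 (intervocalic voicing): /k/ is a voiceless obstruent between vowels /e/ and /e/, so it voices to [g]. /k/ is a voiceless obstruent between vowels /e/ and /o/, so it voices to [g]. /p/ is a voiceless obstruent between vowels /i/ and /i/, so it voices to [b]. /xekekoahipiawo/ → xegegoahibiawo.
Rule 2 (intervocalic voicing): no segment meets the environment; /xegegoahibiawo/ is unchanged.
Rule 3 (final vowel raising): /o/ is a mid vowel in word-final position, so it raises to [u]. /xegegoahibiawo/ → xegegoahibiawu.

xegegoahibiawu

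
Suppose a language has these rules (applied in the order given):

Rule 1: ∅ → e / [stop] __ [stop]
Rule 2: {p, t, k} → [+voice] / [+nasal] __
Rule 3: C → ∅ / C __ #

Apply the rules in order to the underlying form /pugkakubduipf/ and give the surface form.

pugekakubeduip

Rule 1 (stop-cluster e-epenthesis): /g/ and /k/ form a stop–stop cluster, so [e] is inserted between them. /b/ and /d/ form a stop–stop cluster, so [e] is inserted between them. /pugkakubduipf/ → pugekakubeduipf.
Rule 2 (post-nasal voicing): no segment meets the environment; /pugekakubeduipf/ is unchanged.
Rule 3 (final cluster simplification): /f/ is the second consonant of a word-final cluster /pf/, so it deletes. /pugekakubeduipf/ → pugekakubeduip.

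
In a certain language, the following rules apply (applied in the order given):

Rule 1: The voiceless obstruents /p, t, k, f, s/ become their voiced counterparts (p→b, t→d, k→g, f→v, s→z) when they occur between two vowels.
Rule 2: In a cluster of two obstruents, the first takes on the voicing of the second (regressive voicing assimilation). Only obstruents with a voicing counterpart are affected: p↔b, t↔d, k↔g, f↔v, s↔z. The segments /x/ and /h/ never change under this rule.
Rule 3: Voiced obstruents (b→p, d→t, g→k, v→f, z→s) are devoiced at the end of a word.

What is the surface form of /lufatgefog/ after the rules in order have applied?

luvadgevok

Rule 1 (intervocalic voicing): /f/ is a voiceless obstruent between vowels /u/ and /a/, so it voices to [v]. /f/ is a voiceless obstruent between vowels /e/ and /o/, so it voices to [v]. /lufatgefog/ → luvatgevog.
Rule 2 (regressive voicing assimilation): /t/ precedes the voiced obstruent /g/, so it voices to [d] by assimilation. /luvatgevog/ → luvadgevog.
Rule 3 (final devoicing): /g/ is a voiced obstruent in word-final position, so it devoices to [k]. /luvadgevog/ → luvadgevok.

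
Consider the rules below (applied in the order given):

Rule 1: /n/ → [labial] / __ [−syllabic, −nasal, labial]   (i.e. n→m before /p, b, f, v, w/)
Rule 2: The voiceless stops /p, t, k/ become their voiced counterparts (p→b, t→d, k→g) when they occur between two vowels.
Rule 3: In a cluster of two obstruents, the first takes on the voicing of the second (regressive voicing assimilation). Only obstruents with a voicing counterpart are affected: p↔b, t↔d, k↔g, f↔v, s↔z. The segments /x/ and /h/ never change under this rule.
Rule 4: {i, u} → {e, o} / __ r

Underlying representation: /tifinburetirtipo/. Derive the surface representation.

Rule 1 (nasal place assimilation): /n/ precedes the labial consonant /b/, so it assimilates in place to [m]. /tifinburetirtipo/ → tifimburetirtipo.
Rule 2 (intervocalic voicing): /t/ is a voiceless stop between vowels /e/ and /i/, so it voices to [d]. /p/ is a voiceless stop between vowels /i/ and /o/, so it voices to [b]. /tifimburetirtipo/ → tifimburedirtibo.
Rule 3 (regressive voicing assimilation): no segment meets the environment; /tifimburedirtibo/ is unchanged.
Rule 4 (pre-rhotic lowering): /u/ is a high vowel immediately before /r/, so it lowers to [o]. /i/ is a high vowel immediately before /r/, so it lowers to [e]. /tifimburedirtibo/ → tifimboredertibo.

tifimboredertibo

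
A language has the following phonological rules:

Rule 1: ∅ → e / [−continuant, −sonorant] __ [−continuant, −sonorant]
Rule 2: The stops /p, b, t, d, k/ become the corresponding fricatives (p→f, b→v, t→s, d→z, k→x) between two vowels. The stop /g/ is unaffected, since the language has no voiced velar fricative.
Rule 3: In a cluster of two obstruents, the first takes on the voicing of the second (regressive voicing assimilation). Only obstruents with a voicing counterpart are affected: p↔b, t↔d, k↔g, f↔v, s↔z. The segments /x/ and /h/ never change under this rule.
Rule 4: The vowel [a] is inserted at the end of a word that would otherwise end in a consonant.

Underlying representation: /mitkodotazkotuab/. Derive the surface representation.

misexozosaskosuaba

Rule 1 (stop-cluster e-epenthesis): /t/ and /k/ form a stop–stop cluster, so [e] is inserted between them. /mitkodotazkotuab/ → mitekodotazkotuab.
Rule 2 (intervocalic spirantization): /t/ is a stop between vowels /i/ and /e/, so it spirantizes to the fricative [s]. /k/ is a stop between vowels /e/ and /o/, so it spirantizes to the fricative [x]. /d/ is a stop between vowels /o/ and /o/, so it spirantizes to the fricative [z]. /t/ is a stop between vowels /o/ and /a/, so it spirantizes to the fricative [s]. /t/ is a stop between vowels /o/ and /u/, so it spirantizes to the fricative [s]. /mitekodotazkotuab/ → misexozosazkosuab.
Rule 3 (regressive voicing assimilation): /z/ precedes the voiceless obstruent /k/, so it devoices to [s] by assimilation. /misexozosazkosuab/ → misexozosaskosuab.
Rule 4 (final a-epenthesis): the form ends in the consonant /b/, so [a] is inserted word-finally. /misexozosaskosuab/ → misexozosaskosuaba.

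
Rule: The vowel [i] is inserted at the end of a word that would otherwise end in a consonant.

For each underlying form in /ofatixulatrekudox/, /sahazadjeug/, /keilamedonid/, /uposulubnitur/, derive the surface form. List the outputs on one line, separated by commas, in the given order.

ofatixulatrekudoxi, sahazadjeugi, keilamedonidi, uposulubnituri

/ofatixulatrekudox/: the form ends in the consonant /x/, so [i] is inserted word-finally. → [ofatixulatrekudoxi].
/sahazadjeug/: the form ends in the consonant /g/, so [i] is inserted word-finally. → [sahazadjeugi].
/keilamedonid/: the form ends in the consonant /d/, so [i] is inserted word-finally. → [keilamedonidi].
/uposulubnitur/: the form ends in the consonant /r/, so [i] is inserted word-finally. → [uposulubnituri].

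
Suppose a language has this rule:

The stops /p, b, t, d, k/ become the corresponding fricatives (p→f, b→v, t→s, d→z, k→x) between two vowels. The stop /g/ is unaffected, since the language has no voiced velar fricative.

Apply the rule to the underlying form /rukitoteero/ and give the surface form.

/k/ is a stop between vowels /u/ and /i/, so it spirantizes to the fricative [x].
/t/ is a stop between vowels /i/ and /o/, so it spirantizes to the fricative [s].
/t/ is a stop between vowels /o/ and /e/, so it spirantizes to the fricative [s].
Surface form: [ruxisoseero].

ruxisoseero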